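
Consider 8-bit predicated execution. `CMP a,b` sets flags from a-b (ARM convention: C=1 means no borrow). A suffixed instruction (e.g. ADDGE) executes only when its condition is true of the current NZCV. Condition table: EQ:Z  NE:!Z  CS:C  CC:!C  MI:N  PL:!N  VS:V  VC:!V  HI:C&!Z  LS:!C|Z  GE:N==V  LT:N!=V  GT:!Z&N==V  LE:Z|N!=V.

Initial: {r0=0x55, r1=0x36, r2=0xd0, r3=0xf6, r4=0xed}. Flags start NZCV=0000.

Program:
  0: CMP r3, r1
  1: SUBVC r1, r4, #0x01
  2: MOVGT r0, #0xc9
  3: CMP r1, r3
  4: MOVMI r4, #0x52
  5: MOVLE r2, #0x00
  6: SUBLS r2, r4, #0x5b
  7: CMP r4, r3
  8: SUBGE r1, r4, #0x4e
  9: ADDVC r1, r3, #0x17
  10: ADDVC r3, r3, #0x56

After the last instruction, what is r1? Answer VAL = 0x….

VAL = 0x0d

[0] flags=1010 → (cmp)
[1] flags=1010 VC?T → r1=0xec
[2] flags=1010 GT?F → skip
[3] flags=1000 → (cmp)
[4] flags=1000 MI?T → r4=0x52
[5] flags=1000 LE?T → r2=0x00
[6] flags=1000 LS?T → r2=0xf7
[7] flags=0000 → (cmp)
[8] flags=0000 GE?T → r1=0x04
[9] flags=0000 VC?T → r1=0x0d
[10] flags=0000 VC?T → r3=0x4c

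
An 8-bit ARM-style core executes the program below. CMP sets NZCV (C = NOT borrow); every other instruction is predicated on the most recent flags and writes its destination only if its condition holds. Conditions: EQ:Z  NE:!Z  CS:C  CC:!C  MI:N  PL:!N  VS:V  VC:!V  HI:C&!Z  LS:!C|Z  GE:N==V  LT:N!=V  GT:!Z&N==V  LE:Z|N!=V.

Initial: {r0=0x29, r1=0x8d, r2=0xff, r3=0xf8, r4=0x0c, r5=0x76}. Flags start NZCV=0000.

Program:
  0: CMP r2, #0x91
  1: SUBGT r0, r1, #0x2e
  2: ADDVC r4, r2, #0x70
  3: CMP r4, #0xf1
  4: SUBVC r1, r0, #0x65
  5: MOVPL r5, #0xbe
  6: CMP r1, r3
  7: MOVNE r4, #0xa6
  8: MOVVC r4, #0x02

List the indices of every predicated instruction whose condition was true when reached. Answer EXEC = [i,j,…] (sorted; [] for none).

[0] flags=0010 → (cmp)
[1] flags=0010 GT?T → r0=0x5f
[2] flags=0010 VC?T → r4=0x6f
[3] flags=0000 → (cmp)
[4] flags=0000 VC?T → r1=0xfa
[5] flags=0000 PL?T → r5=0xbe
[6] flags=0010 → (cmp)
[7] flags=0010 NE?T → r4=0xa6
[8] flags=0010 VC?T → r4=0x02

EXEC = [1,2,4,5,7,8]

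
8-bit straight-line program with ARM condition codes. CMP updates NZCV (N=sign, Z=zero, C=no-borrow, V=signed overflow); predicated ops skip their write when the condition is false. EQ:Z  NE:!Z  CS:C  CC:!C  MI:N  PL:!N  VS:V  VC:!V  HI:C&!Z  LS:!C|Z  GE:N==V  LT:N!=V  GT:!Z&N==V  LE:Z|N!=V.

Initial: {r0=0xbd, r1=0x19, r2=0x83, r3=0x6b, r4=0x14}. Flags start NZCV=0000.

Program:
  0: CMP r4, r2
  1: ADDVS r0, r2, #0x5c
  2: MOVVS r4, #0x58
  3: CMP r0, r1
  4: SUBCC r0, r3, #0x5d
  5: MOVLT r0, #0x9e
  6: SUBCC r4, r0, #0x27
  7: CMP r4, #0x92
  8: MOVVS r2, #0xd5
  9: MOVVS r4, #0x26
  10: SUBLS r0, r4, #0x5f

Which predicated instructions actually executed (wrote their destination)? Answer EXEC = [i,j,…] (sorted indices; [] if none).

EXEC = [1,2,5,8,9,10]

0: ✓ CMP  NZCV=1001
1: ✓ ADDVS  r0←0xdf
2: ✓ MOVVS  r4←0x58
3: ✓ CMP  NZCV=1010
4: · SUBCC
5: ✓ MOVLT  r0←0x9e
6: · SUBCC
7: ✓ CMP  NZCV=1001
8: ✓ MOVVS  r2←0xd5
9: ✓ MOVVS  r4←0x26
10: ✓ SUBLS  r0←0xc7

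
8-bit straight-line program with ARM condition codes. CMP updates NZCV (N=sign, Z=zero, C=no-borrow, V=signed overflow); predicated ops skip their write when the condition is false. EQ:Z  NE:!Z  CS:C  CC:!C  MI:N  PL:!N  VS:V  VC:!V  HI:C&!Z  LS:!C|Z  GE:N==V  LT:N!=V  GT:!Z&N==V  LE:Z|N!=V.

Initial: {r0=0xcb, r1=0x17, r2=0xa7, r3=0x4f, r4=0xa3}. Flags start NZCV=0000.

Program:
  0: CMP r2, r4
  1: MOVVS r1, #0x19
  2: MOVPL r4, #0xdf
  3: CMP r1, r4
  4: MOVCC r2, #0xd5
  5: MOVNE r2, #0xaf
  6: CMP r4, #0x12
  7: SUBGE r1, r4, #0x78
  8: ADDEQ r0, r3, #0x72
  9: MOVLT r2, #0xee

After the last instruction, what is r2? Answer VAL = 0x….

[0] flags=0010 → (cmp)
[1] flags=0010 VS?F → skip
[2] flags=0010 PL?T → r4=0xdf
[3] flags=0000 → (cmp)
[4] flags=0000 CC?T → r2=0xd5
[5] flags=0000 NE?T → r2=0xaf
[6] flags=1010 → (cmp)
[7] flags=1010 GE?F → skip
[8] flags=1010 EQ?F → skip
[9] flags=1010 LT?T → r2=0xee

VAL = 0xee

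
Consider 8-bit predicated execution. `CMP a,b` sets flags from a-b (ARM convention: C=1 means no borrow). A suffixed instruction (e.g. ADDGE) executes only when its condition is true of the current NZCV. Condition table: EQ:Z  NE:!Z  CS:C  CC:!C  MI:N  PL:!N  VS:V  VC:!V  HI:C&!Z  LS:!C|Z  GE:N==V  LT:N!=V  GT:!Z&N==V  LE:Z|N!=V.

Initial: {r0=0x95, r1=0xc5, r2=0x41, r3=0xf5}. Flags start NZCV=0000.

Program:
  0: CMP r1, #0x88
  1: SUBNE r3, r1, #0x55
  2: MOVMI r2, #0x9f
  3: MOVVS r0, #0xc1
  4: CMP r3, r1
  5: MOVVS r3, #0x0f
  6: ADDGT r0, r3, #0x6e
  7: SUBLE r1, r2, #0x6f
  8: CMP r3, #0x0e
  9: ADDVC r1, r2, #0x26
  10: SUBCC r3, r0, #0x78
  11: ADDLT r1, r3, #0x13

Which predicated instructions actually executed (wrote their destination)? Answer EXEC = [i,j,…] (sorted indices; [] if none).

0: ✓ CMP  NZCV=0010
1: ✓ SUBNE  r3←0x70
2: · MOVMI
3: · MOVVS
4: ✓ CMP  NZCV=1001
5: ✓ MOVVS  r3←0x0f
6: ✓ ADDGT  r0←0x7d
7: · SUBLE
8: ✓ CMP  NZCV=0010
9: ✓ ADDVC  r1←0x67
10: · SUBCC
11: · ADDLT

EXEC = [1,5,6,9]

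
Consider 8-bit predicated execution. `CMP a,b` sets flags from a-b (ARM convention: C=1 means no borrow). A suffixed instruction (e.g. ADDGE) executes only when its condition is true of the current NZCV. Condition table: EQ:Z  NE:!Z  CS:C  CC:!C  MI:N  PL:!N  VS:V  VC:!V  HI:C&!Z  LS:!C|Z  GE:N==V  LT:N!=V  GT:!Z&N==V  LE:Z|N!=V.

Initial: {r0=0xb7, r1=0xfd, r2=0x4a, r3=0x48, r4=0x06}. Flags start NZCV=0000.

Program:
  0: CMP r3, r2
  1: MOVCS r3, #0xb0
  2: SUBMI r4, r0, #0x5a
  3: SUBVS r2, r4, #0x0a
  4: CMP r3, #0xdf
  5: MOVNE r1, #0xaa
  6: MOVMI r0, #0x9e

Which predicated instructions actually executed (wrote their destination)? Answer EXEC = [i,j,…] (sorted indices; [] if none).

0: ✓ CMP  NZCV=1000
1: · MOVCS
2: ✓ SUBMI  r4←0x5d
3: · SUBVS
4: ✓ CMP  NZCV=0000
5: ✓ MOVNE  r1←0xaa
6: · MOVMI

EXEC = [2,5]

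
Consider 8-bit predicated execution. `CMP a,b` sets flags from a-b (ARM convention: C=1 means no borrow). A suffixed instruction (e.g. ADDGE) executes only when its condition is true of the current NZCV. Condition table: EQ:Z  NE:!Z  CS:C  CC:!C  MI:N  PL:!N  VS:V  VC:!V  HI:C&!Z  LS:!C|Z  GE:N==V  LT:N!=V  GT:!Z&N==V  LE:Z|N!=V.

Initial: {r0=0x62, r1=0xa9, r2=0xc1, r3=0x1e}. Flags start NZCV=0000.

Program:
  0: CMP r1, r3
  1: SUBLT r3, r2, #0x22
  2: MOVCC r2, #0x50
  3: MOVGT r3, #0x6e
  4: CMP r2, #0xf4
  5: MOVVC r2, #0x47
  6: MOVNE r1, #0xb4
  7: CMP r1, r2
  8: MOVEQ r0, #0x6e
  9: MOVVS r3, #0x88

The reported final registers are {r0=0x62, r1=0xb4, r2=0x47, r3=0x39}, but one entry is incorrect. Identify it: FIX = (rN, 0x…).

0: ✓ CMP  NZCV=1010
1: ✓ SUBLT  r3←0x9f
2: · MOVCC
3: · MOVGT
4: ✓ CMP  NZCV=1000
5: ✓ MOVVC  r2←0x47
6: ✓ MOVNE  r1←0xb4
7: ✓ CMP  NZCV=0011
8: · MOVEQ
9: ✓ MOVVS  r3←0x88

FIX = (r3, 0x88)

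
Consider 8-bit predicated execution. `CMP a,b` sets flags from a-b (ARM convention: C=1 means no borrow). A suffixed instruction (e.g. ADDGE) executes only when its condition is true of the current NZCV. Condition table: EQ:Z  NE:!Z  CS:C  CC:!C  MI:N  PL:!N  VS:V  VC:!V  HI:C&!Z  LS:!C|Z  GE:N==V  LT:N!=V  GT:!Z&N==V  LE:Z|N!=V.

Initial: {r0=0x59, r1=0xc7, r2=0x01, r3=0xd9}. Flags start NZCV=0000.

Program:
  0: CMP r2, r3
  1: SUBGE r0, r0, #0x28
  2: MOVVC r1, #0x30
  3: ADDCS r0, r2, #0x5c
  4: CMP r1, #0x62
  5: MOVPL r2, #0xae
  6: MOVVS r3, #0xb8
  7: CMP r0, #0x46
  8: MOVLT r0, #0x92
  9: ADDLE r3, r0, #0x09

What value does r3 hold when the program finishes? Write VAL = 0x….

VAL = 0x9b

[0] flags=0000 → (cmp)
[1] flags=0000 GE?T → r0=0x31
[2] flags=0000 VC?T → r1=0x30
[3] flags=0000 CS?F → skip
[4] flags=1000 → (cmp)
[5] flags=1000 PL?F → skip
[6] flags=1000 VS?F → skip
[7] flags=1000 → (cmp)
[8] flags=1000 LT?T → r0=0x92
[9] flags=1000 LE?T → r3=0x9b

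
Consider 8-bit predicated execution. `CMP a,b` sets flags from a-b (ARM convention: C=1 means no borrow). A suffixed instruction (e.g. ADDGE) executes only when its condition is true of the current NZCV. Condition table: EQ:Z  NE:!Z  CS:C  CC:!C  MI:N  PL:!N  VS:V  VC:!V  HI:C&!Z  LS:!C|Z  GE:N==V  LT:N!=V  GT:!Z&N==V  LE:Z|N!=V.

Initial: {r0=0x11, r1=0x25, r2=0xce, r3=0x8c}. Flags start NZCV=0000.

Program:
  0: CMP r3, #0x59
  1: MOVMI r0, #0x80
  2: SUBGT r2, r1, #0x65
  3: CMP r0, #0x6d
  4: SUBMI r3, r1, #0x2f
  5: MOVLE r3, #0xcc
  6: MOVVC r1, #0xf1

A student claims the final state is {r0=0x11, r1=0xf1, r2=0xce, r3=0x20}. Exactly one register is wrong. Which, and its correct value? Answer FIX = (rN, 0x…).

FIX = (r3, 0xcc)

0: ✓ CMP  NZCV=0011
1: · MOVMI
2: · SUBGT
3: ✓ CMP  NZCV=1000
4: ✓ SUBMI  r3←0xf6
5: ✓ MOVLE  r3←0xcc
6: ✓ MOVVC  r1←0xf1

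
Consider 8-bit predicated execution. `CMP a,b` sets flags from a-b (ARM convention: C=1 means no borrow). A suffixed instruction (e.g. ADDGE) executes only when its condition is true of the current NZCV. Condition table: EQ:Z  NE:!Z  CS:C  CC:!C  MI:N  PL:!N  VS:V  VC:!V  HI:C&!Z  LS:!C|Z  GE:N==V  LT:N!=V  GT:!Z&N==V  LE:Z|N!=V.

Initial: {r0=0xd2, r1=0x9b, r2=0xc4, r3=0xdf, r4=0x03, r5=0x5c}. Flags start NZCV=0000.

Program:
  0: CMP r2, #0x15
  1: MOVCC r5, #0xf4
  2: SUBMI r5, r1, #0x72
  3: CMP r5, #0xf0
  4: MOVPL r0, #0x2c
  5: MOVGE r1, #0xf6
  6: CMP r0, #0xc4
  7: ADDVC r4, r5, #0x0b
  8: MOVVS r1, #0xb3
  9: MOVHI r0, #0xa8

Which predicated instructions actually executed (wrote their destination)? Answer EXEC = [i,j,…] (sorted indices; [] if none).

0: ✓ CMP  NZCV=1010
1: · MOVCC
2: ✓ SUBMI  r5←0x29
3: ✓ CMP  NZCV=0000
4: ✓ MOVPL  r0←0x2c
5: ✓ MOVGE  r1←0xf6
6: ✓ CMP  NZCV=0000
7: ✓ ADDVC  r4←0x34
8: · MOVVS
9: · MOVHI

EXEC = [2,4,5,7]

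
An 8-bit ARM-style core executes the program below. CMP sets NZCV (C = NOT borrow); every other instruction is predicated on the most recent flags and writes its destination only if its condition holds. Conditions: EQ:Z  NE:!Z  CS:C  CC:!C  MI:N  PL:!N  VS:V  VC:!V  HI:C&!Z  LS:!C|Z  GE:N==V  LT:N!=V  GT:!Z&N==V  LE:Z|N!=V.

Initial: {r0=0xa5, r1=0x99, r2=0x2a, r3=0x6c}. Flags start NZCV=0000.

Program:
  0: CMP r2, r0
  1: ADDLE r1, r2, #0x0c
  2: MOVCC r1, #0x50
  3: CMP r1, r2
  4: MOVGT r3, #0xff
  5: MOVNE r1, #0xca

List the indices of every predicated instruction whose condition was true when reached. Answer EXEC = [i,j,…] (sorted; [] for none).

[0] flags=1001 → (cmp)
[1] flags=1001 LE?F → skip
[2] flags=1001 CC?T → r1=0x50
[3] flags=0010 → (cmp)
[4] flags=0010 GT?T → r3=0xff
[5] flags=0010 NE?T → r1=0xca

EXEC = [2,4,5]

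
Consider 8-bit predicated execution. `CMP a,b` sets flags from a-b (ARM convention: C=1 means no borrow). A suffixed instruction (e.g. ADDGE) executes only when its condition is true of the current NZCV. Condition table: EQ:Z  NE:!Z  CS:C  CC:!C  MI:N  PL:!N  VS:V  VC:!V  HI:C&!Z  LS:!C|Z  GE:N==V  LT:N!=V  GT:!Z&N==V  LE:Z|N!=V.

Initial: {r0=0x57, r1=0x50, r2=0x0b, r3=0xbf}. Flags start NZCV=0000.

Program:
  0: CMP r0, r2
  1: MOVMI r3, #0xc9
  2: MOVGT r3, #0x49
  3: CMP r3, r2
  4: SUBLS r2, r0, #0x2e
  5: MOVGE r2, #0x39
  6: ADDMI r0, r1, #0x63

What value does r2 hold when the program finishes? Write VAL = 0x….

VAL = 0x39

[0] flags=0010 → (cmp)
[1] flags=0010 MI?F → skip
[2] flags=0010 GT?T → r3=0x49
[3] flags=0010 → (cmp)
[4] flags=0010 LS?F → skip
[5] flags=0010 GE?T → r2=0x39
[6] flags=0010 MI?F → skip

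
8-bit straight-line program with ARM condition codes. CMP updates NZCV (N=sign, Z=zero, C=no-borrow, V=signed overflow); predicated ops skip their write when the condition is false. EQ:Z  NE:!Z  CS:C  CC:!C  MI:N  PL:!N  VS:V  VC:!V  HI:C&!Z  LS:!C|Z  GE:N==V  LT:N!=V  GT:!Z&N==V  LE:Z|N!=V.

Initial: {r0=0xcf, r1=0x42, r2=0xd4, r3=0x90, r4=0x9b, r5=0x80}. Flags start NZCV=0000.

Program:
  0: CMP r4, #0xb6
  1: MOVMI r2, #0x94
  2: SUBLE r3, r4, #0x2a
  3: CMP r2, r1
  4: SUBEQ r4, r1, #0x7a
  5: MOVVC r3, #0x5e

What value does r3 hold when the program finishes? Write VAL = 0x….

[0] flags=1000 → (cmp)
[1] flags=1000 MI?T → r2=0x94
[2] flags=1000 LE?T → r3=0x71
[3] flags=0011 → (cmp)
[4] flags=0011 EQ?F → skip
[5] flags=0011 VC?F → skip

VAL = 0x71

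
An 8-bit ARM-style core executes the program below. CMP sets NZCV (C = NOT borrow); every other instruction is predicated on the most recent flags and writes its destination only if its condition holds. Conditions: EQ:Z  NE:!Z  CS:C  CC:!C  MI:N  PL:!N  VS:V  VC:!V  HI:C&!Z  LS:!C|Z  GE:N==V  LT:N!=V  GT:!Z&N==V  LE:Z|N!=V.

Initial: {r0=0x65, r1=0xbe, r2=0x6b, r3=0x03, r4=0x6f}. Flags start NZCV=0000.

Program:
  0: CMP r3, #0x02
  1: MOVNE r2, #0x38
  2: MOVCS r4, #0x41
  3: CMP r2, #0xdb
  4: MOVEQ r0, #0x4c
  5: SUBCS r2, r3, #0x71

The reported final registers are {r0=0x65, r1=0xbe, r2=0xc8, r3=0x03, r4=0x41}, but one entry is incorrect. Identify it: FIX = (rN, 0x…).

FIX = (r2, 0x38)

[0] flags=0010 → (cmp)
[1] flags=0010 NE?T → r2=0x38
[2] flags=0010 CS?T → r4=0x41
[3] flags=0000 → (cmp)
[4] flags=0000 EQ?F → skip
[5] flags=0000 CS?F → skip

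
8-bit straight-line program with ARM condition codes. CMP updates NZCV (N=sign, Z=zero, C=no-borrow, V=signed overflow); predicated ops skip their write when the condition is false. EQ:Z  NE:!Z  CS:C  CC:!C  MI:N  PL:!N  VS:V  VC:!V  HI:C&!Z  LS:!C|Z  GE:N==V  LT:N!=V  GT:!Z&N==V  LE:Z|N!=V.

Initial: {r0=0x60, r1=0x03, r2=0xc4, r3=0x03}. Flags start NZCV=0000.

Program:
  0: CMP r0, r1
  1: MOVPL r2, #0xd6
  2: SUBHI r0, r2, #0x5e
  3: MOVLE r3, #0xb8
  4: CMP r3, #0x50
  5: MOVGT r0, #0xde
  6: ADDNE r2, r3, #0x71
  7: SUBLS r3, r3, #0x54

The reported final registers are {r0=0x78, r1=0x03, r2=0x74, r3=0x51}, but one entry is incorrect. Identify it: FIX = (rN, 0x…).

0: ✓ CMP  NZCV=0010
1: ✓ MOVPL  r2←0xd6
2: ✓ SUBHI  r0←0x78
3: · MOVLE
4: ✓ CMP  NZCV=1000
5: · MOVGT
6: ✓ ADDNE  r2←0x74
7: ✓ SUBLS  r3←0xaf

FIX = (r3, 0xaf)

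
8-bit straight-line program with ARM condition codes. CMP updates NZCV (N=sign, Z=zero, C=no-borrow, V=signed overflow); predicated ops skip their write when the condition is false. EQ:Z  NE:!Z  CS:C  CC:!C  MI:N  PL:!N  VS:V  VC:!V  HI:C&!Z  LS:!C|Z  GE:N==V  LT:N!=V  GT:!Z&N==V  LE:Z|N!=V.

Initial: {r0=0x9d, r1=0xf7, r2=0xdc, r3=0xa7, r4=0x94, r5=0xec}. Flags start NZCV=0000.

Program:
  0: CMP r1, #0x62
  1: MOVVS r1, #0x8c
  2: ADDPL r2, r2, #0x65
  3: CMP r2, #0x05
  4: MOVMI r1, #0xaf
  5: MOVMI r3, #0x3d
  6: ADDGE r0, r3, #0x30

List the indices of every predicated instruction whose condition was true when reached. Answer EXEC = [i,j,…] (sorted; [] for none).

EXEC = [4,5]

[0] flags=1010 → (cmp)
[1] flags=1010 VS?F → skip
[2] flags=1010 PL?F → skip
[3] flags=1010 → (cmp)
[4] flags=1010 MI?T → r1=0xaf
[5] flags=1010 MI?T → r3=0x3d
[6] flags=1010 GE?F → skip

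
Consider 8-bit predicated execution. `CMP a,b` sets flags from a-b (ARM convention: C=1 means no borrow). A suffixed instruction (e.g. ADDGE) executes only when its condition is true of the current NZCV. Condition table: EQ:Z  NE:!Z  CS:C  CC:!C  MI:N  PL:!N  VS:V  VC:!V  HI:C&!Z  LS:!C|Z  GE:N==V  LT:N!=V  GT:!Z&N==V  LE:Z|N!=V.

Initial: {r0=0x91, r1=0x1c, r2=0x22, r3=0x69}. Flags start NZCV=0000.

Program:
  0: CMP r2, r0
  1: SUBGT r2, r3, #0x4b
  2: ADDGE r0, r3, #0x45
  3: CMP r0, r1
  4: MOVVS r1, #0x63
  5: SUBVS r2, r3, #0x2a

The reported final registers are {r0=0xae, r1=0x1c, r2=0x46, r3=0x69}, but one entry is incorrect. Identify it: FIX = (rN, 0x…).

0: ✓ CMP  NZCV=1001
1: ✓ SUBGT  r2←0x1e
2: ✓ ADDGE  r0←0xae
3: ✓ CMP  NZCV=1010
4: · MOVVS
5: · SUBVS

FIX = (r2, 0x1e)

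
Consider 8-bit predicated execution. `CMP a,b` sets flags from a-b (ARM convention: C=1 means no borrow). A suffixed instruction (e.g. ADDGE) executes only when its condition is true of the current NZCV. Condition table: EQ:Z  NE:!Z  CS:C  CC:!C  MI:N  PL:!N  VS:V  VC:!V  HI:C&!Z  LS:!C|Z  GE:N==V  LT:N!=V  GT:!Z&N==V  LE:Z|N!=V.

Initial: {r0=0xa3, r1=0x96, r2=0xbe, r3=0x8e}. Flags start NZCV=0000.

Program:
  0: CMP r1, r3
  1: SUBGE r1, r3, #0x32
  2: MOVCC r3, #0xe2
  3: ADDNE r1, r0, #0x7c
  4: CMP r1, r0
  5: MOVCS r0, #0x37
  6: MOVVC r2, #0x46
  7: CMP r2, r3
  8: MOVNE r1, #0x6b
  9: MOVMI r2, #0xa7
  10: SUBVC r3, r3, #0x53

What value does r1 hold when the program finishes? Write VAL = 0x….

[0] flags=0010 → (cmp)
[1] flags=0010 GE?T → r1=0x5c
[2] flags=0010 CC?F → skip
[3] flags=0010 NE?T → r1=0x1f
[4] flags=0000 → (cmp)
[5] flags=0000 CS?F → skip
[6] flags=0000 VC?T → r2=0x46
[7] flags=1001 → (cmp)
[8] flags=1001 NE?T → r1=0x6b
[9] flags=1001 MI?T → r2=0xa7
[10] flags=1001 VC?F → skip

VAL = 0x6b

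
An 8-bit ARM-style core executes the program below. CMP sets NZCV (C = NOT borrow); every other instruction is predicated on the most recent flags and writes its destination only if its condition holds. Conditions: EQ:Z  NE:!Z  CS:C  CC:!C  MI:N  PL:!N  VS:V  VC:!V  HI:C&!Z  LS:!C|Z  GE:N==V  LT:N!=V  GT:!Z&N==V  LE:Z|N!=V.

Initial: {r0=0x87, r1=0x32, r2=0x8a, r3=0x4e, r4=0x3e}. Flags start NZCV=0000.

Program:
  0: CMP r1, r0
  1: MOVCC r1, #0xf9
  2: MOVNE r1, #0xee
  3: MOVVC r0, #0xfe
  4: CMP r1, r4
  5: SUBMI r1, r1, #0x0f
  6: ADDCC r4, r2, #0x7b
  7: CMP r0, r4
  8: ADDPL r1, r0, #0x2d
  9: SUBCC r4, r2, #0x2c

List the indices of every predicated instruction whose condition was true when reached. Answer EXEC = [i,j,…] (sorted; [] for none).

[0] flags=1001 → (cmp)
[1] flags=1001 CC?T → r1=0xf9
[2] flags=1001 NE?T → r1=0xee
[3] flags=1001 VC?F → skip
[4] flags=1010 → (cmp)
[5] flags=1010 MI?T → r1=0xdf
[6] flags=1010 CC?F → skip
[7] flags=0011 → (cmp)
[8] flags=0011 PL?T → r1=0xb4
[9] flags=0011 CC?F → skip

EXEC = [1,2,5,8]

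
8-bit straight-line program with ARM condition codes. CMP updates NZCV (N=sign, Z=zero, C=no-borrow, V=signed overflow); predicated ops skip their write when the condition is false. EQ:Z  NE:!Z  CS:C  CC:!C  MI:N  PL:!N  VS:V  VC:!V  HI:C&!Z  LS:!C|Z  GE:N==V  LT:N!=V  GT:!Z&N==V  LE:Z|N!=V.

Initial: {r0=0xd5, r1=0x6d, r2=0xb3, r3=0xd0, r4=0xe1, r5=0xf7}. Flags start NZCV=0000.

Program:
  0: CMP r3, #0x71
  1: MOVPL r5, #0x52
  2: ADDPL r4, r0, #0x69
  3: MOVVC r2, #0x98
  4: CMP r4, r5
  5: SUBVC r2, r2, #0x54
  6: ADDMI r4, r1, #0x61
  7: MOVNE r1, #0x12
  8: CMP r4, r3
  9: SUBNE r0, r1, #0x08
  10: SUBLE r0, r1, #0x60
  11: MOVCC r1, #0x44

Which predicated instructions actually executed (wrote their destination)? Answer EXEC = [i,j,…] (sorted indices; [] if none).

EXEC = [1,2,5,6,7,9,10,11]

[0] flags=0011 → (cmp)
[1] flags=0011 PL?T → r5=0x52
[2] flags=0011 PL?T → r4=0x3e
[3] flags=0011 VC?F → skip
[4] flags=1000 → (cmp)
[5] flags=1000 VC?T → r2=0x5f
[6] flags=1000 MI?T → r4=0xce
[7] flags=1000 NE?T → r1=0x12
[8] flags=1000 → (cmp)
[9] flags=1000 NE?T → r0=0x0a
[10] flags=1000 LE?T → r0=0xb2
[11] flags=1000 CC?T → r1=0x44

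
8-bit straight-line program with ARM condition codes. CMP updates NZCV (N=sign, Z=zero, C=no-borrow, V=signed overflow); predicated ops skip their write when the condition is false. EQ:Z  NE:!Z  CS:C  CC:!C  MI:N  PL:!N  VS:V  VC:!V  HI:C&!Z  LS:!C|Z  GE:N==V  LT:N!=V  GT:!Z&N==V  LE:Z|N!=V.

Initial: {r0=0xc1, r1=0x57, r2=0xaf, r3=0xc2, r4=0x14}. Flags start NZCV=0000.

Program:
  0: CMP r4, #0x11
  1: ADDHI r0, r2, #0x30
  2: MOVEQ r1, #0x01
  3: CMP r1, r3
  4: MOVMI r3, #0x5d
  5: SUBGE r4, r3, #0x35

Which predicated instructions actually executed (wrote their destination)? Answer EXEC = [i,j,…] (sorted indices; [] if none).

0: ✓ CMP  NZCV=0010
1: ✓ ADDHI  r0←0xdf
2: · MOVEQ
3: ✓ CMP  NZCV=1001
4: ✓ MOVMI  r3←0x5d
5: ✓ SUBGE  r4←0x28

EXEC = [1,4,5]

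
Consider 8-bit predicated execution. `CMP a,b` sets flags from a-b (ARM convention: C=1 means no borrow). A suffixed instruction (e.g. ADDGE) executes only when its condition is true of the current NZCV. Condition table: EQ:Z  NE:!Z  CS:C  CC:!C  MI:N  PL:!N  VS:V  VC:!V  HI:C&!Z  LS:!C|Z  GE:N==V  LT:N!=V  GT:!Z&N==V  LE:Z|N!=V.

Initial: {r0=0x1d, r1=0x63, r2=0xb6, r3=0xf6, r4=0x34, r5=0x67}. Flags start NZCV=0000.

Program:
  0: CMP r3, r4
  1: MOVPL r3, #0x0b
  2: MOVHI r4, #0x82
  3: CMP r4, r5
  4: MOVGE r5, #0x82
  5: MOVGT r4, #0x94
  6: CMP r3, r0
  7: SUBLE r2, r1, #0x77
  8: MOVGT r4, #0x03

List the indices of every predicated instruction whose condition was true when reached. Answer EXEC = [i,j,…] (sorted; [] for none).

0: ✓ CMP  NZCV=1010
1: · MOVPL
2: ✓ MOVHI  r4←0x82
3: ✓ CMP  NZCV=0011
4: · MOVGE
5: · MOVGT
6: ✓ CMP  NZCV=1010
7: ✓ SUBLE  r2←0xec
8: · MOVGT

EXEC = [2,7]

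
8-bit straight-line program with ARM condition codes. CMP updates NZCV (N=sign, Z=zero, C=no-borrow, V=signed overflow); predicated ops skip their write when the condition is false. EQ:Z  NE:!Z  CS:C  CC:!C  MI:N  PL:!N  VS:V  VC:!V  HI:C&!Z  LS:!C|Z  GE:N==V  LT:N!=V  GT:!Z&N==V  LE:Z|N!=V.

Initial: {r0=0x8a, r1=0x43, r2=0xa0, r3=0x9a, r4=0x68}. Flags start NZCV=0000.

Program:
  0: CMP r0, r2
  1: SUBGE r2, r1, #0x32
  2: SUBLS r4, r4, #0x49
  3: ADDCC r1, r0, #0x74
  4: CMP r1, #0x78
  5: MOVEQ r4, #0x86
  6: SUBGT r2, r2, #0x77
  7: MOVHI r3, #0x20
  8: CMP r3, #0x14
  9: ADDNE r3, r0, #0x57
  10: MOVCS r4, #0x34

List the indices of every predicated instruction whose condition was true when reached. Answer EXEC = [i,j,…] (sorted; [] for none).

EXEC = [2,3,7,9,10]

0: ✓ CMP  NZCV=1000
1: · SUBGE
2: ✓ SUBLS  r4←0x1f
3: ✓ ADDCC  r1←0xfe
4: ✓ CMP  NZCV=1010
5: · MOVEQ
6: · SUBGT
7: ✓ MOVHI  r3←0x20
8: ✓ CMP  NZCV=0010
9: ✓ ADDNE  r3←0xe1
10: ✓ MOVCS  r4←0x34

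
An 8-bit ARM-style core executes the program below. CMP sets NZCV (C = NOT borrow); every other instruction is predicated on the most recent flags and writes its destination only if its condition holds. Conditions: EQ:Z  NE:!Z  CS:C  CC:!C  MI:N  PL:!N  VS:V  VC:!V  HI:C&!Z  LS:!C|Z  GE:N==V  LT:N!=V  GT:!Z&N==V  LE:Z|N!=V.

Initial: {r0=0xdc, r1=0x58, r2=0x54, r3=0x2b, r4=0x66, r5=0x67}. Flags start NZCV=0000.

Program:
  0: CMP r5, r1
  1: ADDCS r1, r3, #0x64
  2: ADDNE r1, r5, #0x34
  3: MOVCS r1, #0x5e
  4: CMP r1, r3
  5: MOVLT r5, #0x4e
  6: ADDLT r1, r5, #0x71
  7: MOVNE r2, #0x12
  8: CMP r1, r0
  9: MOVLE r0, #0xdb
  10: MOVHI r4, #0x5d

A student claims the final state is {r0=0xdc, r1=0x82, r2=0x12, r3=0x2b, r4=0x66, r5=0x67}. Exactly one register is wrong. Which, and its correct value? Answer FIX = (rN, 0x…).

FIX = (r1, 0x5e)

[0] flags=0010 → (cmp)
[1] flags=0010 CS?T → r1=0x8f
[2] flags=0010 NE?T → r1=0x9b
[3] flags=0010 CS?T → r1=0x5e
[4] flags=0010 → (cmp)
[5] flags=0010 LT?F → skip
[6] flags=0010 LT?F → skip
[7] flags=0010 NE?T → r2=0x12
[8] flags=1001 → (cmp)
[9] flags=1001 LE?F → skip
[10] flags=1001 HI?F → skip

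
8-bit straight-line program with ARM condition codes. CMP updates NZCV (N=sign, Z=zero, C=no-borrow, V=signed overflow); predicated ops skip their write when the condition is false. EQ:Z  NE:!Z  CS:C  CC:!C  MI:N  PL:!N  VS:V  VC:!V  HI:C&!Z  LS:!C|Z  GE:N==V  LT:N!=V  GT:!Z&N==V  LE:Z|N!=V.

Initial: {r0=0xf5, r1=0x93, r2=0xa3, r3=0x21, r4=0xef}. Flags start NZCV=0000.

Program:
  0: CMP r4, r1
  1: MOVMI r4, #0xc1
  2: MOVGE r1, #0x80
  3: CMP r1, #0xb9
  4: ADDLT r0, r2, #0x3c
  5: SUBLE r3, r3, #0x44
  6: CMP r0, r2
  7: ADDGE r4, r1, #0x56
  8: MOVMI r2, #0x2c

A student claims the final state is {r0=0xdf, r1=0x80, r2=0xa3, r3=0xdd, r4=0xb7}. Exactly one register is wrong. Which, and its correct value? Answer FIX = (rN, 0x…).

0: ✓ CMP  NZCV=0010
1: · MOVMI
2: ✓ MOVGE  r1←0x80
3: ✓ CMP  NZCV=1000
4: ✓ ADDLT  r0←0xdf
5: ✓ SUBLE  r3←0xdd
6: ✓ CMP  NZCV=0010
7: ✓ ADDGE  r4←0xd6
8: · MOVMI

FIX = (r4, 0xd6)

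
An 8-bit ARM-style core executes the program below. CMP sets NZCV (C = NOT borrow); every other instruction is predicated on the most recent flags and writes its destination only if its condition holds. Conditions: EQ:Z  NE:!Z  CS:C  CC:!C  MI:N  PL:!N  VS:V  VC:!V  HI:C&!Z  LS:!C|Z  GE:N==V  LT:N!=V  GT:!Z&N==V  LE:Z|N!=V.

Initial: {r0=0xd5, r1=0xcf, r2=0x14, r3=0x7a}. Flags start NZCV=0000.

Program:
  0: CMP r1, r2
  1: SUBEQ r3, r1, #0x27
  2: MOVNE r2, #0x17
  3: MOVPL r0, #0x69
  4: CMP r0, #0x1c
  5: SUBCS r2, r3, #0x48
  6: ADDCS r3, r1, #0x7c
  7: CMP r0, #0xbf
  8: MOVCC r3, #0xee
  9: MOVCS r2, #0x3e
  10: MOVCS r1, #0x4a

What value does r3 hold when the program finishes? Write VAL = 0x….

VAL = 0x4b

0: ✓ CMP  NZCV=1010
1: · SUBEQ
2: ✓ MOVNE  r2←0x17
3: · MOVPL
4: ✓ CMP  NZCV=1010
5: ✓ SUBCS  r2←0x32
6: ✓ ADDCS  r3←0x4b
7: ✓ CMP  NZCV=0010
8: · MOVCC
9: ✓ MOVCS  r2←0x3e
10: ✓ MOVCS  r1←0x4a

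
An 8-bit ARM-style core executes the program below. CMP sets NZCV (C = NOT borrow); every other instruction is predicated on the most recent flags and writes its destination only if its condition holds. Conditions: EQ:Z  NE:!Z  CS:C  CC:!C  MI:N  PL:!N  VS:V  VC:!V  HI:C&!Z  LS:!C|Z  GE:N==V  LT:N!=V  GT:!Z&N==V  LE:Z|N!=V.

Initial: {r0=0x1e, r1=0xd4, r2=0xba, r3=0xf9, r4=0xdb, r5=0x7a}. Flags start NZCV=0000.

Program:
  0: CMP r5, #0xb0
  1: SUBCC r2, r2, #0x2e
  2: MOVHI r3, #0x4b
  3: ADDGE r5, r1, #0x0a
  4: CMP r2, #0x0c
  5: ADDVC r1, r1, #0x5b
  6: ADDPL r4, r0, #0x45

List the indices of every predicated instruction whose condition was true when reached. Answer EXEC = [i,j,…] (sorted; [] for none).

[0] flags=1001 → (cmp)
[1] flags=1001 CC?T → r2=0x8c
[2] flags=1001 HI?F → skip
[3] flags=1001 GE?T → r5=0xde
[4] flags=1010 → (cmp)
[5] flags=1010 VC?T → r1=0x2f
[6] flags=1010 PL?F → skip

EXEC = [1,3,5]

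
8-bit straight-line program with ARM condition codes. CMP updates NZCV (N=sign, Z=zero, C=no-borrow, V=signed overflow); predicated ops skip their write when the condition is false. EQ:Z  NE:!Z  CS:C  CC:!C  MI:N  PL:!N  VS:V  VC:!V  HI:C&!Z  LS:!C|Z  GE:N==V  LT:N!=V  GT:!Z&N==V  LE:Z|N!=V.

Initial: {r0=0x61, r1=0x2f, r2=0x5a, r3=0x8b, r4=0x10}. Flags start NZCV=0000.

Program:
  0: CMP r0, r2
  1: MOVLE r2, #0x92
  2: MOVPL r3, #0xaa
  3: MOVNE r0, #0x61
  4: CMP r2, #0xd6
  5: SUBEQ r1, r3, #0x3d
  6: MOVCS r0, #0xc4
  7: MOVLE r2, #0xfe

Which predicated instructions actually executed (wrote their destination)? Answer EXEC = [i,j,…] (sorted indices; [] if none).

0: ✓ CMP  NZCV=0010
1: · MOVLE
2: ✓ MOVPL  r3←0xaa
3: ✓ MOVNE  r0←0x61
4: ✓ CMP  NZCV=1001
5: · SUBEQ
6: · MOVCS
7: · MOVLE

EXEC = [2,3]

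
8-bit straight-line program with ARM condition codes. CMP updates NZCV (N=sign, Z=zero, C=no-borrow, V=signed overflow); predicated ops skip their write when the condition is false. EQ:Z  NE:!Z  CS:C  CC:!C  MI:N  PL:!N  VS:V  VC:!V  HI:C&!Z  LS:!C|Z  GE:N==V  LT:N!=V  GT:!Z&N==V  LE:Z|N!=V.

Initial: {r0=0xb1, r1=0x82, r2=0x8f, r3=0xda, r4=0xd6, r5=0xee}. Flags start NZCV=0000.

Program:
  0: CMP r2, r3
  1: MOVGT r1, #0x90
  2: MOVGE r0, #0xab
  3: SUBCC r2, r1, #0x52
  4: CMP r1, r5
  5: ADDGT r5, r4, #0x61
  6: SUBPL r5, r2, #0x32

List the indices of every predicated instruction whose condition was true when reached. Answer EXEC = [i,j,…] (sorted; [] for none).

EXEC = [3]

[0] flags=1000 → (cmp)
[1] flags=1000 GT?F → skip
[2] flags=1000 GE?F → skip
[3] flags=1000 CC?T → r2=0x30
[4] flags=1000 → (cmp)
[5] flags=1000 GT?F → skip
[6] flags=1000 PL?F → skip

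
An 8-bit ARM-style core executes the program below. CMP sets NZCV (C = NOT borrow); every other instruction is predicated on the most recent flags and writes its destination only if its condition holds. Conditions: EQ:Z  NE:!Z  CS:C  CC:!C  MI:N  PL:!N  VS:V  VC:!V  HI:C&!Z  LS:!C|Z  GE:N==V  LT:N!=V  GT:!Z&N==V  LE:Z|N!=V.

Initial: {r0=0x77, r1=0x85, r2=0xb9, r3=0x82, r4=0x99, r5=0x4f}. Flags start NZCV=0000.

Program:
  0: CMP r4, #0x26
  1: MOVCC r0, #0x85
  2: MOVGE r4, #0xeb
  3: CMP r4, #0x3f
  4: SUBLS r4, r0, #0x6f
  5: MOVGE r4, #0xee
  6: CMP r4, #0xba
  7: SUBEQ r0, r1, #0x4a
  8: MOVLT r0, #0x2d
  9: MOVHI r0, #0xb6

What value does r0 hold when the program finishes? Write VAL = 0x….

[0] flags=0011 → (cmp)
[1] flags=0011 CC?F → skip
[2] flags=0011 GE?F → skip
[3] flags=0011 → (cmp)
[4] flags=0011 LS?F → skip
[5] flags=0011 GE?F → skip
[6] flags=1000 → (cmp)
[7] flags=1000 EQ?F → skip
[8] flags=1000 LT?T → r0=0x2d
[9] flags=1000 HI?F → skip

VAL = 0x2d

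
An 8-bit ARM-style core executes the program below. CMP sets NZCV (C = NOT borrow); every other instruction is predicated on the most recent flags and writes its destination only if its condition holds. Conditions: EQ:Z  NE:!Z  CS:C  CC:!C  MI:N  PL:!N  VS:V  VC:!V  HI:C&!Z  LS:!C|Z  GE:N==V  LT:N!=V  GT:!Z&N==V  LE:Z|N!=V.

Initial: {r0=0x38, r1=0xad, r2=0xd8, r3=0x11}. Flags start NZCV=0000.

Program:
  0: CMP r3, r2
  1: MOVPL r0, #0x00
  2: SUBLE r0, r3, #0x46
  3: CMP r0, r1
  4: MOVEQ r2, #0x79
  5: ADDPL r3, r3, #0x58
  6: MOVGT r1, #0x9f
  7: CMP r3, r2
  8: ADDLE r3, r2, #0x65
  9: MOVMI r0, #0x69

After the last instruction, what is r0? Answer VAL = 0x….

[0] flags=0000 → (cmp)
[1] flags=0000 PL?T → r0=0x00
[2] flags=0000 LE?F → skip
[3] flags=0000 → (cmp)
[4] flags=0000 EQ?F → skip
[5] flags=0000 PL?T → r3=0x69
[6] flags=0000 GT?T → r1=0x9f
[7] flags=1001 → (cmp)
[8] flags=1001 LE?F → skip
[9] flags=1001 MI?T → r0=0x69

VAL = 0x69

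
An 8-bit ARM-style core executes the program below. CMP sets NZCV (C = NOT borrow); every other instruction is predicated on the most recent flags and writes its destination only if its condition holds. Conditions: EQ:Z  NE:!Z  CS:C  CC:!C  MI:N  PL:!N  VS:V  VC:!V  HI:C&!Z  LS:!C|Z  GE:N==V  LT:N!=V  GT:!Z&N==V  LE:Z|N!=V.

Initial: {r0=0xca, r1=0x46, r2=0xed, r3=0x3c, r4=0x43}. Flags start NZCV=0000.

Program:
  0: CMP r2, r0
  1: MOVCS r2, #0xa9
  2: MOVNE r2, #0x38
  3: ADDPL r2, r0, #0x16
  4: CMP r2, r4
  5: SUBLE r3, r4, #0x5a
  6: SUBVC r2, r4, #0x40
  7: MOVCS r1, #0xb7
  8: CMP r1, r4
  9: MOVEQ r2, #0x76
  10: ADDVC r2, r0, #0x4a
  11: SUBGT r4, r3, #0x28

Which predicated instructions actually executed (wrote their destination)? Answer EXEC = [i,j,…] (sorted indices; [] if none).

EXEC = [1,2,3,5,6,7]

0: ✓ CMP  NZCV=0010
1: ✓ MOVCS  r2←0xa9
2: ✓ MOVNE  r2←0x38
3: ✓ ADDPL  r2←0xe0
4: ✓ CMP  NZCV=1010
5: ✓ SUBLE  r3←0xe9
6: ✓ SUBVC  r2←0x03
7: ✓ MOVCS  r1←0xb7
8: ✓ CMP  NZCV=0011
9: · MOVEQ
10: · ADDVC
11: · SUBGT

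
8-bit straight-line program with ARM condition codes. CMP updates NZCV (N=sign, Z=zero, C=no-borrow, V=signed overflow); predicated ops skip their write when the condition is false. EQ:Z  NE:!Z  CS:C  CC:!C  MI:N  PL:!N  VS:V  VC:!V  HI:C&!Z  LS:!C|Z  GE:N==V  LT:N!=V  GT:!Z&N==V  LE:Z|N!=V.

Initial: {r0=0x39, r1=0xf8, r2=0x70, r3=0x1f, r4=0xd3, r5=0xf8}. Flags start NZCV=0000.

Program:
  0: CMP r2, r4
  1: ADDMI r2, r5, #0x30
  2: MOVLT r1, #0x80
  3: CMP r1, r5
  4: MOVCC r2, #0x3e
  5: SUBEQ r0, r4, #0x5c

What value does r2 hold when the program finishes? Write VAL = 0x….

0: ✓ CMP  NZCV=1001
1: ✓ ADDMI  r2←0x28
2: · MOVLT
3: ✓ CMP  NZCV=0110
4: · MOVCC
5: ✓ SUBEQ  r0←0x77

VAL = 0x28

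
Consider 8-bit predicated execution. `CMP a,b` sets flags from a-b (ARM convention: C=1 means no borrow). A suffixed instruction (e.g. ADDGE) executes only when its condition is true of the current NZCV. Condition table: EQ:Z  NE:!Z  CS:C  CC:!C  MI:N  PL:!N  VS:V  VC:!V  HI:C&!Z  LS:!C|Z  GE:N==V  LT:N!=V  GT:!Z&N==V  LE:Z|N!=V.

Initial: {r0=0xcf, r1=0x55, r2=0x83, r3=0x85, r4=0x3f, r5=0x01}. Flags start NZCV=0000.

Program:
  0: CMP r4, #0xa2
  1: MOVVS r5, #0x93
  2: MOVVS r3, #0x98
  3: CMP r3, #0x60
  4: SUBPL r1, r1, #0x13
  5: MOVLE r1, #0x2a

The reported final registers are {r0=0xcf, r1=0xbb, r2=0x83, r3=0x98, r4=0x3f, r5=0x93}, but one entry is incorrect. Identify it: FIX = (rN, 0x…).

FIX = (r1, 0x2a)

0: ✓ CMP  NZCV=1001
1: ✓ MOVVS  r5←0x93
2: ✓ MOVVS  r3←0x98
3: ✓ CMP  NZCV=0011
4: ✓ SUBPL  r1←0x42
5: ✓ MOVLE  r1←0x2a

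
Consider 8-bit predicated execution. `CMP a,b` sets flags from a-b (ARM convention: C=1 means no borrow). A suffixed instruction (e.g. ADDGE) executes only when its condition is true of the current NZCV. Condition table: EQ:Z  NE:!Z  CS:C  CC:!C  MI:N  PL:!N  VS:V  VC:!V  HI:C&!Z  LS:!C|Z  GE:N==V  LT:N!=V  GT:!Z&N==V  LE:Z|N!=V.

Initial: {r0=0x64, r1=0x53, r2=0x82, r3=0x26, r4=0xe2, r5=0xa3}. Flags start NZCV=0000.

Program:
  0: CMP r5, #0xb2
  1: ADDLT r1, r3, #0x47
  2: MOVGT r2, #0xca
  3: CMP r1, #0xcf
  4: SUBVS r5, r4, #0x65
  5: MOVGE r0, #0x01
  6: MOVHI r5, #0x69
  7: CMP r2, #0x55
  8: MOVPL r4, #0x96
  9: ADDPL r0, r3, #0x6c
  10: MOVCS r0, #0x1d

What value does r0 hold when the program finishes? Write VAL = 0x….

VAL = 0x1d

0: ✓ CMP  NZCV=1000
1: ✓ ADDLT  r1←0x6d
2: · MOVGT
3: ✓ CMP  NZCV=1001
4: ✓ SUBVS  r5←0x7d
5: ✓ MOVGE  r0←0x01
6: · MOVHI
7: ✓ CMP  NZCV=0011
8: ✓ MOVPL  r4←0x96
9: ✓ ADDPL  r0←0x92
10: ✓ MOVCS  r0←0x1d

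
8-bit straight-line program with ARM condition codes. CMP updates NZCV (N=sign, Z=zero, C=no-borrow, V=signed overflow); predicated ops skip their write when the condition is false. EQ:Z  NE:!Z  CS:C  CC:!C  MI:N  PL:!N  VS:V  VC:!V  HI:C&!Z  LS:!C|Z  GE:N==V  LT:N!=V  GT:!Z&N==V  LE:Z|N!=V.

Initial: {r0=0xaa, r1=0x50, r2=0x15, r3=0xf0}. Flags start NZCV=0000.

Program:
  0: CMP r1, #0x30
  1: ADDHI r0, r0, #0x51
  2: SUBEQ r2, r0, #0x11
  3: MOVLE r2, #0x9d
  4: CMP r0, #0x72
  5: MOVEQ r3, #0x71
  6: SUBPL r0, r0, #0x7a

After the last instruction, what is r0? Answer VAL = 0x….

VAL = 0xfb

0: ✓ CMP  NZCV=0010
1: ✓ ADDHI  r0←0xfb
2: · SUBEQ
3: · MOVLE
4: ✓ CMP  NZCV=1010
5: · MOVEQ
6: · SUBPL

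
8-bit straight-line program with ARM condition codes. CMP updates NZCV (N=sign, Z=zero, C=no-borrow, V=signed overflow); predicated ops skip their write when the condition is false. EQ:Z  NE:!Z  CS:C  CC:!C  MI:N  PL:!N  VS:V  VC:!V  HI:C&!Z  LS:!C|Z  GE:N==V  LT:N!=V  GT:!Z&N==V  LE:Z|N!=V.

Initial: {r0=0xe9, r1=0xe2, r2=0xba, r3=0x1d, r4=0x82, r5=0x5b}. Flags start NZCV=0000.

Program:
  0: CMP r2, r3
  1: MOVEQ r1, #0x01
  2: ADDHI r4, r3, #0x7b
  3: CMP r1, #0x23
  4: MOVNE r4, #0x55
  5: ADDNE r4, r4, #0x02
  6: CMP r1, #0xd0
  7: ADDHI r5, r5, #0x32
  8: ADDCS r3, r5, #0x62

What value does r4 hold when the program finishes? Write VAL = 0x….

VAL = 0x57

0: ✓ CMP  NZCV=1010
1: · MOVEQ
2: ✓ ADDHI  r4←0x98
3: ✓ CMP  NZCV=1010
4: ✓ MOVNE  r4←0x55
5: ✓ ADDNE  r4←0x57
6: ✓ CMP  NZCV=0010
7: ✓ ADDHI  r5←0x8d
8: ✓ ADDCS  r3←0xef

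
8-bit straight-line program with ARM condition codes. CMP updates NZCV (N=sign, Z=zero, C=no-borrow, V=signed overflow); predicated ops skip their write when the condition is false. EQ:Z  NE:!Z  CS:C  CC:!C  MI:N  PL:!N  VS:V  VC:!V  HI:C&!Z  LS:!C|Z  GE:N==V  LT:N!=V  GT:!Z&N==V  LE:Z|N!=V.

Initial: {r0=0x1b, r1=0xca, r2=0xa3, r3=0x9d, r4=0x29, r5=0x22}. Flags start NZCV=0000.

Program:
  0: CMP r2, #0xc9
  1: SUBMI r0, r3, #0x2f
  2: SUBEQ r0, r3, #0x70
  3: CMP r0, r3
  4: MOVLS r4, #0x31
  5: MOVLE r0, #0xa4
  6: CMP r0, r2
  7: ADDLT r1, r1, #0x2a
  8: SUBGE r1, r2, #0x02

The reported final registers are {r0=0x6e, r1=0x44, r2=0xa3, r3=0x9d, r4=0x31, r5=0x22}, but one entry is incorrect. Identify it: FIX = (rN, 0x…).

FIX = (r1, 0xa1)

[0] flags=1000 → (cmp)
[1] flags=1000 MI?T → r0=0x6e
[2] flags=1000 EQ?F → skip
[3] flags=1001 → (cmp)
[4] flags=1001 LS?T → r4=0x31
[5] flags=1001 LE?F → skip
[6] flags=1001 → (cmp)
[7] flags=1001 LT?F → skip
[8] flags=1001 GE?T → r1=0xa1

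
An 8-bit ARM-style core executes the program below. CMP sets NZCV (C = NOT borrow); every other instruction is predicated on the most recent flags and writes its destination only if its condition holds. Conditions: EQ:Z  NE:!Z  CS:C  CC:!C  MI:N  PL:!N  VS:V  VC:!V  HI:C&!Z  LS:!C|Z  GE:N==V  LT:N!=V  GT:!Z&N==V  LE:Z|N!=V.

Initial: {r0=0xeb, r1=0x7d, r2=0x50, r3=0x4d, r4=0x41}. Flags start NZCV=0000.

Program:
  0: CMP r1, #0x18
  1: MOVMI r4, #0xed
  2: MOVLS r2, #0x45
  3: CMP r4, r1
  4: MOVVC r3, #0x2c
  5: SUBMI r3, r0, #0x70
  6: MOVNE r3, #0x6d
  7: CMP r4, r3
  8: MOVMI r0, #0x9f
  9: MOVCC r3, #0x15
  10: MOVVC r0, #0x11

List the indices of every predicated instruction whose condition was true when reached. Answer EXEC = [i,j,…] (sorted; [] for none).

0: ✓ CMP  NZCV=0010
1: · MOVMI
2: · MOVLS
3: ✓ CMP  NZCV=1000
4: ✓ MOVVC  r3←0x2c
5: ✓ SUBMI  r3←0x7b
6: ✓ MOVNE  r3←0x6d
7: ✓ CMP  NZCV=1000
8: ✓ MOVMI  r0←0x9f
9: ✓ MOVCC  r3←0x15
10: ✓ MOVVC  r0←0x11

EXEC = [4,5,6,8,9,10]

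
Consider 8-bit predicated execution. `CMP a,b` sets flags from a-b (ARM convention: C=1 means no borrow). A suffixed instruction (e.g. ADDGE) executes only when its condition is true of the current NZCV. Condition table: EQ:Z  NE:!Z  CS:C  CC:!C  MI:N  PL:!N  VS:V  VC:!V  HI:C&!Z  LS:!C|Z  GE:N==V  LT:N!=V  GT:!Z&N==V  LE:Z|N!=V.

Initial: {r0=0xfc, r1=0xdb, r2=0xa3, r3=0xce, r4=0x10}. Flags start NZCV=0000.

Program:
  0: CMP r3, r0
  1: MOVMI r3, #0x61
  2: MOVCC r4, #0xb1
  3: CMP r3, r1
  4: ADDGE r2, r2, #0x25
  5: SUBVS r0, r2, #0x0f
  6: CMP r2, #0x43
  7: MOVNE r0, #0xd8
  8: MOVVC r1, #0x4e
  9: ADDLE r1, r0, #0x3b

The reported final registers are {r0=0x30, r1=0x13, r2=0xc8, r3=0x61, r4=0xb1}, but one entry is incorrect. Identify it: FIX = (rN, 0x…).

0: ✓ CMP  NZCV=1000
1: ✓ MOVMI  r3←0x61
2: ✓ MOVCC  r4←0xb1
3: ✓ CMP  NZCV=1001
4: ✓ ADDGE  r2←0xc8
5: ✓ SUBVS  r0←0xb9
6: ✓ CMP  NZCV=1010
7: ✓ MOVNE  r0←0xd8
8: ✓ MOVVC  r1←0x4e
9: ✓ ADDLE  r1←0x13

FIX = (r0, 0xd8)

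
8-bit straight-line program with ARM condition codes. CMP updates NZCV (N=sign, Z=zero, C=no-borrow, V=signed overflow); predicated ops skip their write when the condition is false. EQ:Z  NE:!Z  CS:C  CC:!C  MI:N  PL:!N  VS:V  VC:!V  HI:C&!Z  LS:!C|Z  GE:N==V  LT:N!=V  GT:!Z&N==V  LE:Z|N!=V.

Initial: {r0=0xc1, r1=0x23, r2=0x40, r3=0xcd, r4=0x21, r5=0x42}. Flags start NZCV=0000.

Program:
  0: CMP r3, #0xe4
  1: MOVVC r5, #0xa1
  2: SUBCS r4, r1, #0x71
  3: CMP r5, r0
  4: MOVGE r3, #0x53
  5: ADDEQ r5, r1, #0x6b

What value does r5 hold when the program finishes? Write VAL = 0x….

VAL = 0xa1

0: ✓ CMP  NZCV=1000
1: ✓ MOVVC  r5←0xa1
2: · SUBCS
3: ✓ CMP  NZCV=1000
4: · MOVGE
5: · ADDEQ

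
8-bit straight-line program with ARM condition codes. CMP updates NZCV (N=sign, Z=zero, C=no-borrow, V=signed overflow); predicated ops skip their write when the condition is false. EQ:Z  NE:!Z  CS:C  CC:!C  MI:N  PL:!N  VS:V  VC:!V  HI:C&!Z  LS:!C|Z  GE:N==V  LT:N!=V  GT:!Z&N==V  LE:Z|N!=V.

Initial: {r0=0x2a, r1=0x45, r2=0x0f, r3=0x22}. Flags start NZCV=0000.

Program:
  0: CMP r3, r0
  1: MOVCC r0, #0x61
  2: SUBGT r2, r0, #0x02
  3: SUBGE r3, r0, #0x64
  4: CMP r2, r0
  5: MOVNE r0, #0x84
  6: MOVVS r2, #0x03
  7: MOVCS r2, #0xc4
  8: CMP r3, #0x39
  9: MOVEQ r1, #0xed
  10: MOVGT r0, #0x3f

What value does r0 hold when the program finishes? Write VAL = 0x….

VAL = 0x84

0: ✓ CMP  NZCV=1000
1: ✓ MOVCC  r0←0x61
2: · SUBGT
3: · SUBGE
4: ✓ CMP  NZCV=1000
5: ✓ MOVNE  r0←0x84
6: · MOVVS
7: · MOVCS
8: ✓ CMP  NZCV=1000
9: · MOVEQ
10: · MOVGT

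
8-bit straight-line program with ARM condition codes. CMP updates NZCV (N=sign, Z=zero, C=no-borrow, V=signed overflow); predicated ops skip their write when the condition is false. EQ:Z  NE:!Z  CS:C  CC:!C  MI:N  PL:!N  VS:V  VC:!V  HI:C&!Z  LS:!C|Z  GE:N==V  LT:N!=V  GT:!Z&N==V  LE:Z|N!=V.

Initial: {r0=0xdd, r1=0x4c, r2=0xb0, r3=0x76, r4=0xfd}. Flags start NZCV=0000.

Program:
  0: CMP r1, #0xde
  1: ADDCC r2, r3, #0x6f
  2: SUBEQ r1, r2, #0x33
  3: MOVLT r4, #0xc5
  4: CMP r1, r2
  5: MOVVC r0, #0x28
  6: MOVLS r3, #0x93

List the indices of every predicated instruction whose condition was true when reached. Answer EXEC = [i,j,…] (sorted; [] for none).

EXEC = [1,5,6]

[0] flags=0000 → (cmp)
[1] flags=0000 CC?T → r2=0xe5
[2] flags=0000 EQ?F → skip
[3] flags=0000 LT?F → skip
[4] flags=0000 → (cmp)
[5] flags=0000 VC?T → r0=0x28
[6] flags=0000 LS?T → r3=0x93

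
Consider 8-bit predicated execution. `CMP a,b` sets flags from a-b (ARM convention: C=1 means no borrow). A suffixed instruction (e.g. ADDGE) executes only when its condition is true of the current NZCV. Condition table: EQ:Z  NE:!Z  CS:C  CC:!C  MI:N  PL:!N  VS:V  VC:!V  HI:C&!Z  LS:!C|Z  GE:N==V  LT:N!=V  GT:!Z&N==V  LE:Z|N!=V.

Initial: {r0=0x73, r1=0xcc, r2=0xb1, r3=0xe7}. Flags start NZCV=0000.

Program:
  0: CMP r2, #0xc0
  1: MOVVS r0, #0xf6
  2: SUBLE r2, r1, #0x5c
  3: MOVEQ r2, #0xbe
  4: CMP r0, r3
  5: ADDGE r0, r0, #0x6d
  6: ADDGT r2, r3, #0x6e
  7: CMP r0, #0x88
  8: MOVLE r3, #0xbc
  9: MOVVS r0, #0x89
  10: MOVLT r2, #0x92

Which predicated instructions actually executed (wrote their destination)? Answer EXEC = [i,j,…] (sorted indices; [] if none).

EXEC = [2,5,6]

0: ✓ CMP  NZCV=1000
1: · MOVVS
2: ✓ SUBLE  r2←0x70
3: · MOVEQ
4: ✓ CMP  NZCV=1001
5: ✓ ADDGE  r0←0xe0
6: ✓ ADDGT  r2←0x55
7: ✓ CMP  NZCV=0010
8: · MOVLE
9: · MOVVS
10: · MOVLT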